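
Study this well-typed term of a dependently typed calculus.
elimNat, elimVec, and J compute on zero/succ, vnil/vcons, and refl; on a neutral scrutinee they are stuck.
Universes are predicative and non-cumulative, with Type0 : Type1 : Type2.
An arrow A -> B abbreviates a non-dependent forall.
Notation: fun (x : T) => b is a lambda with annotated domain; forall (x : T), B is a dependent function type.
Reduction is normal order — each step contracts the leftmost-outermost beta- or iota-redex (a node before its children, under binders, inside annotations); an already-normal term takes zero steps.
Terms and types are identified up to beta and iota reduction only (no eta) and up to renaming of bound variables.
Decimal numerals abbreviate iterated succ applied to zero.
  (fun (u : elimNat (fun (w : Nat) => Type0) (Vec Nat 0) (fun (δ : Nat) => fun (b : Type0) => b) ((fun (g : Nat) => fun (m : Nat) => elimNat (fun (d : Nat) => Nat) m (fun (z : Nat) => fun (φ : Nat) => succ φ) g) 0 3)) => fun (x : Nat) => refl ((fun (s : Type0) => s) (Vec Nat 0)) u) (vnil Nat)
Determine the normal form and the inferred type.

normal form:
  fun (u : Nat) => refl (Vec Nat 0) (vnil Nat)
type:
  Nat -> Eq (Vec Nat 0) (vnil Nat) (vnil Nat)
observation: normalization takes exactly 2 steps under the normal-order strategy.


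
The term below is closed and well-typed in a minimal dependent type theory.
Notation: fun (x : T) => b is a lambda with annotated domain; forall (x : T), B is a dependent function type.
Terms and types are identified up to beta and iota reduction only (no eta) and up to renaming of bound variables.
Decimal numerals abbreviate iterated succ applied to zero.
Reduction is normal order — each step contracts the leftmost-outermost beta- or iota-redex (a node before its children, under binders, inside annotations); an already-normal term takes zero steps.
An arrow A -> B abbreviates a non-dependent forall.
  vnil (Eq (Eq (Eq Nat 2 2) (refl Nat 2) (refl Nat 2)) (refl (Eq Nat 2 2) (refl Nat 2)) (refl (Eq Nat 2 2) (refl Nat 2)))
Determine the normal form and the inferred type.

reduced normal form:
  vnil (Eq (Eq (Eq Nat 2 2) (refl Nat 2) (refl Nat 2)) (refl (Eq Nat 2 2) (refl Nat 2)) (refl (Eq Nat 2 2) (refl Nat 2)))
type:
  Vec (Eq (Eq (Eq Nat 2 2) (refl Nat 2) (refl Nat 2)) (refl (Eq Nat 2 2) (refl Nat 2)) (refl (Eq Nat 2 2) (refl Nat 2))) 0
observation: no redex remains anywhere in the term; it is its own normal form.


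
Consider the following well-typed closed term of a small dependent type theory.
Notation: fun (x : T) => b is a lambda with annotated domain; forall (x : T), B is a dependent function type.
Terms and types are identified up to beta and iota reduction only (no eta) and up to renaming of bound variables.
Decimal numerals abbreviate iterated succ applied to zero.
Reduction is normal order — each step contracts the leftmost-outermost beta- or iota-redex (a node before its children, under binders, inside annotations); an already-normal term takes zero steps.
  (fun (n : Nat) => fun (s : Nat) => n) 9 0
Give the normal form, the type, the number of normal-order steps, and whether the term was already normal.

reduced normal form:
  9
inferred type:
  Nat
steps to reach normal form (normal order): 2
already normal: no
first redex: a beta-redex


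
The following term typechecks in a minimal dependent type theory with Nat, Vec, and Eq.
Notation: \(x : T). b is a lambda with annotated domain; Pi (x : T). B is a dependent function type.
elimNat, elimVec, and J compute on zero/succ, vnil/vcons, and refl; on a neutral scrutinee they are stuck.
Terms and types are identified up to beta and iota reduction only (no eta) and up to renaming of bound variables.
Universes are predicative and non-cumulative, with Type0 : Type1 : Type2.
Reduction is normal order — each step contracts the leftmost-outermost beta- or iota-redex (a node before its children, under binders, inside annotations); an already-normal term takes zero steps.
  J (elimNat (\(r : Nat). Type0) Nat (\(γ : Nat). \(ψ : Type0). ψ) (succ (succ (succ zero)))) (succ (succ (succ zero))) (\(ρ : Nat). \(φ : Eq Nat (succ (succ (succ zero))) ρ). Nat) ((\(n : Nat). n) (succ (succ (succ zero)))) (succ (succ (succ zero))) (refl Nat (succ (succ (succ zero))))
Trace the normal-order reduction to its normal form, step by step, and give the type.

reduction (normal order):
  J (elimNat (\(r : Nat). Type0) Nat (\(γ : Nat). \(ψ : Type0). ψ) (succ (succ (succ zero)))) (succ (succ (succ zero))) (\(ρ : Nat). \(φ : Eq Nat (succ (succ (succ zero))) ρ). Nat) ((\(n : Nat). n) (succ (succ (succ zero)))) (succ (succ (succ zero))) (refl Nat (succ (succ (succ zero))))
  ~> (\(r : Nat). r) (succ (succ (succ zero)))
  ~> succ (succ (succ zero))
type:
  Nat


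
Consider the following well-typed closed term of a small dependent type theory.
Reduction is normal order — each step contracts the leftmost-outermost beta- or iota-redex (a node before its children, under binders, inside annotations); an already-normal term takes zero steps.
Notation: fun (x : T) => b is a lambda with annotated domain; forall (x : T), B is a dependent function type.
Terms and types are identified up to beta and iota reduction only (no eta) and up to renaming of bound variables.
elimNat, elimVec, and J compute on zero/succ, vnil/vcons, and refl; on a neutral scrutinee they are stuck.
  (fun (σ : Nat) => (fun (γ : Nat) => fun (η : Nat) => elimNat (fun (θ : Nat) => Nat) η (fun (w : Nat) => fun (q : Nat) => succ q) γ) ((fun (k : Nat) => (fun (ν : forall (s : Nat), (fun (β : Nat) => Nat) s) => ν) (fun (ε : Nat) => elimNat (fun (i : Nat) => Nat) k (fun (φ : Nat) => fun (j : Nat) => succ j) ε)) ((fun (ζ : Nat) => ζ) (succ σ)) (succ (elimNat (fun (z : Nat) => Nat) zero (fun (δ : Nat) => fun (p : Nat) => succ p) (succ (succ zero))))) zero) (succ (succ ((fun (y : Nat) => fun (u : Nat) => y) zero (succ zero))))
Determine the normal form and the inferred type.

resulting normal form:
  succ (succ (succ (succ (succ (succ zero)))))
type:
  Nat


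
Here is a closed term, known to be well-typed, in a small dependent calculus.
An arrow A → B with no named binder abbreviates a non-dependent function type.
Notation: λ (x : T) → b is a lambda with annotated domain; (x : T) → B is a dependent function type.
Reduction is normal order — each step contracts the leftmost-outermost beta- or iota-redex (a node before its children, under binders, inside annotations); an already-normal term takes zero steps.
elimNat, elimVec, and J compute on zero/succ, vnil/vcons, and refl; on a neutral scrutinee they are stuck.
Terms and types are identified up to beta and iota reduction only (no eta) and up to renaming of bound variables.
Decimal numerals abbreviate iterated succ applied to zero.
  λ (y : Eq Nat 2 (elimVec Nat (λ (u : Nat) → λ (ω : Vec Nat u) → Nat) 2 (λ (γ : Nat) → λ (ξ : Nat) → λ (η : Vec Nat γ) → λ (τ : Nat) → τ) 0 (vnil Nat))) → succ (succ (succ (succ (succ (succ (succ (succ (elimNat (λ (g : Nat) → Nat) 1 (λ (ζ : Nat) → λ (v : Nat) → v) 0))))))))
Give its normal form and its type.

normal form:
  λ (y : Eq Nat 2 2) → 9
the term's type:
  Eq Nat 2 2 → Nat


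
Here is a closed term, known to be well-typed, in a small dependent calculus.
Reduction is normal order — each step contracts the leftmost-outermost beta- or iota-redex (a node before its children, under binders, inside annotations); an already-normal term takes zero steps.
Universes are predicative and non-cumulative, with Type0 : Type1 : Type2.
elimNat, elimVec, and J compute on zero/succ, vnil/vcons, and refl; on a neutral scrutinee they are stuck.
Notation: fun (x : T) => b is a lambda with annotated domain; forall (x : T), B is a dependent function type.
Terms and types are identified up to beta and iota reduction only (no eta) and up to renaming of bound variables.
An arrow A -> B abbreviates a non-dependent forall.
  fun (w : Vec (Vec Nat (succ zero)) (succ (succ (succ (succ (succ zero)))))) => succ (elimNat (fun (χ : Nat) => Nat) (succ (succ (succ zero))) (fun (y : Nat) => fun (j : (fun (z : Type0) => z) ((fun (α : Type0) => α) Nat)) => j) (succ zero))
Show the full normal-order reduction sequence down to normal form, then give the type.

normal-order reduction:
  fun (w : Vec (Vec Nat (succ zero)) (succ (succ (succ (succ (succ zero)))))) => succ (elimNat (fun (χ : Nat) => Nat) (succ (succ (succ zero))) (fun (y : Nat) => fun (j : (fun (z : Type0) => z) ((fun (α : Type0) => α) Nat)) => j) (succ zero))
  ~> fun (w : Vec (Vec Nat (succ zero)) (succ (succ (succ (succ (succ zero)))))) => succ ((fun (χ : Nat) => fun (y : (fun (j : Type0) => j) ((fun (z : Type0) => z) Nat)) => y) zero (elimNat (fun (α : Nat) => Nat) (succ (succ (succ zero))) (fun (δ : Nat) => fun (ζ : (fun (ν : Type0) => ν) ((fun (κ : Type0) => κ) Nat)) => ζ) zero))
  ~> fun (w : Vec (Vec Nat (succ zero)) (succ (succ (succ (succ (succ zero)))))) => succ ((fun (χ : (fun (y : Type0) => y) ((fun (j : Type0) => j) Nat)) => χ) (elimNat (fun (z : Nat) => Nat) (succ (succ (succ zero))) (fun (α : Nat) => fun (δ : (fun (ζ : Type0) => ζ) ((fun (ν : Type0) => ν) Nat)) => δ) zero))
  ~> fun (w : Vec (Vec Nat (succ zero)) (succ (succ (succ (succ (succ zero)))))) => succ (elimNat (fun (χ : Nat) => Nat) (succ (succ (succ zero))) (fun (y : Nat) => fun (j : (fun (z : Type0) => z) ((fun (α : Type0) => α) Nat)) => j) zero)
  ~> fun (w : Vec (Vec Nat (succ zero)) (succ (succ (succ (succ (succ zero)))))) => succ (succ (succ (succ zero)))
type:
  Vec (Vec Nat (succ zero)) (succ (succ (succ (succ (succ zero))))) -> Nat


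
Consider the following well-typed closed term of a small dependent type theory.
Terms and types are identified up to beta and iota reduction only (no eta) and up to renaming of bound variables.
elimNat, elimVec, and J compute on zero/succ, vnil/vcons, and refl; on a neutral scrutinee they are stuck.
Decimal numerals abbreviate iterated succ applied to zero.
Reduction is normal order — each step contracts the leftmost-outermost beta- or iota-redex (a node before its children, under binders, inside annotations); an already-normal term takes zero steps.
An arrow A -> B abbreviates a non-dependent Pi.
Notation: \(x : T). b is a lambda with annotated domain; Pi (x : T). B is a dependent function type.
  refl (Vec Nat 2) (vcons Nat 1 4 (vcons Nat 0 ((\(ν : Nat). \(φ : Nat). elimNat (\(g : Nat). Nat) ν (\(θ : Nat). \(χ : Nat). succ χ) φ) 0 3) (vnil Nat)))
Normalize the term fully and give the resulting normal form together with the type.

resulting normal form:
  refl (Vec Nat 2) (vcons Nat 1 4 (vcons Nat 0 3 (vnil Nat)))
inferred type:
  Eq (Vec Nat 2) (vcons Nat 1 4 (vcons Nat 0 3 (vnil Nat))) (vcons Nat 1 4 (vcons Nat 0 3 (vnil Nat)))
observation: the leftmost-outermost redex is a beta-redex, and normalization takes 12 steps.


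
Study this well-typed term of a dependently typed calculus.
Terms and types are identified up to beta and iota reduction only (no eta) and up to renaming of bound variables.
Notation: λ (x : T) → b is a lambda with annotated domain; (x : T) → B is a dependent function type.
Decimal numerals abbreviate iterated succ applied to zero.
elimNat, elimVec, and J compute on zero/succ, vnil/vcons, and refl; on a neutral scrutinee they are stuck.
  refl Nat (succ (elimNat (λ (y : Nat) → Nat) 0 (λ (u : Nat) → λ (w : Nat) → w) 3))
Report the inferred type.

inferred type:
  Eq Nat 1 1


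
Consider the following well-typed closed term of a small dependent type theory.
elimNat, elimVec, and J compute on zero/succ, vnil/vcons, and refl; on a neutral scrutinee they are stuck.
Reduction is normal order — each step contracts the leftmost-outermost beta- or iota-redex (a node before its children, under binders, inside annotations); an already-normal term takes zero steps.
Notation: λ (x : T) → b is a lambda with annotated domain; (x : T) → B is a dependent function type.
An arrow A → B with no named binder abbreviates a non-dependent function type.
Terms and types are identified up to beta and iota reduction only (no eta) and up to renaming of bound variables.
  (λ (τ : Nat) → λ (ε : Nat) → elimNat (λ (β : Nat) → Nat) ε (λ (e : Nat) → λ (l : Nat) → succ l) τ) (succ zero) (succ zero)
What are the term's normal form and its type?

resulting normal form:
  succ (succ zero)
the term's type:
  Nat


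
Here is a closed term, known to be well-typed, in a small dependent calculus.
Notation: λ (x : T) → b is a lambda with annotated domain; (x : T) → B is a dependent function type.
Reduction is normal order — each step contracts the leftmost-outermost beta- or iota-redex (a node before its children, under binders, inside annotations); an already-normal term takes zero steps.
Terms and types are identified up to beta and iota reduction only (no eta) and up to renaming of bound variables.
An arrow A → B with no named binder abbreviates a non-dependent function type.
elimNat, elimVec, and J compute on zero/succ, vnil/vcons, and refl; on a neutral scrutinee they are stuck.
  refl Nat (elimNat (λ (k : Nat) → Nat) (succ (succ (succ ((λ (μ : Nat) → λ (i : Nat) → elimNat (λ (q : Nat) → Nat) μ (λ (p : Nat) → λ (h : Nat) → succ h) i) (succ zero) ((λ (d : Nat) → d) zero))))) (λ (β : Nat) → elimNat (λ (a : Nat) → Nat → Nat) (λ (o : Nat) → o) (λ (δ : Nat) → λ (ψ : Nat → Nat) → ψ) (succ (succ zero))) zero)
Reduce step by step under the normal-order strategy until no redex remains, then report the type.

normal-order reduction sequence:
  refl Nat (elimNat (λ (k : Nat) → Nat) (succ (succ (succ ((λ (μ : Nat) → λ (i : Nat) → elimNat (λ (q : Nat) → Nat) μ (λ (p : Nat) → λ (h : Nat) → succ h) i) (succ zero) ((λ (d : Nat) → d) zero))))) (λ (β : Nat) → elimNat (λ (a : Nat) → Nat → Nat) (λ (o : Nat) → o) (λ (δ : Nat) → λ (ψ : Nat → Nat) → ψ) (succ (succ zero))) zero)
  ~> refl Nat (succ (succ (succ ((λ (k : Nat) → λ (μ : Nat) → elimNat (λ (i : Nat) → Nat) k (λ (q : Nat) → λ (p : Nat) → succ p) μ) (succ zero) ((λ (h : Nat) → h) zero)))))
  ~> refl Nat (succ (succ (succ ((λ (k : Nat) → elimNat (λ (μ : Nat) → Nat) (succ zero) (λ (i : Nat) → λ (q : Nat) → succ q) k) ((λ (p : Nat) → p) zero)))))
  ~> refl Nat (succ (succ (succ (elimNat (λ (k : Nat) → Nat) (succ zero) (λ (μ : Nat) → λ (i : Nat) → succ i) ((λ (q : Nat) → q) zero)))))
  ~> refl Nat (succ (succ (succ (elimNat (λ (k : Nat) → Nat) (succ zero) (λ (μ : Nat) → λ (i : Nat) → succ i) zero))))
  ~> refl Nat (succ (succ (succ (succ zero))))
the term's type:
  Eq Nat (succ (succ (succ (succ zero)))) (succ (succ (succ (succ zero))))


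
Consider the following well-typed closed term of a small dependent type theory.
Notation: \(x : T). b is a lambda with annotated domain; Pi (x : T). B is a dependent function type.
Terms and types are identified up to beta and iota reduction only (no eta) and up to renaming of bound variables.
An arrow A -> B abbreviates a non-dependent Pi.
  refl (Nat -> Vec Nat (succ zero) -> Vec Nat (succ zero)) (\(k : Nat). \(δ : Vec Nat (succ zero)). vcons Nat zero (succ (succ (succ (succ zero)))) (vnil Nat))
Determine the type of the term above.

inferred type:
  Eq (Nat -> Vec Nat (succ zero) -> Vec Nat (succ zero)) (\(k : Nat). \(δ : Vec Nat (succ zero)). vcons Nat zero (succ (succ (succ (succ zero)))) (vnil Nat)) (\(t : Nat). \(κ : Vec Nat (succ zero)). vcons Nat zero (succ (succ (succ (succ zero)))) (vnil Nat))


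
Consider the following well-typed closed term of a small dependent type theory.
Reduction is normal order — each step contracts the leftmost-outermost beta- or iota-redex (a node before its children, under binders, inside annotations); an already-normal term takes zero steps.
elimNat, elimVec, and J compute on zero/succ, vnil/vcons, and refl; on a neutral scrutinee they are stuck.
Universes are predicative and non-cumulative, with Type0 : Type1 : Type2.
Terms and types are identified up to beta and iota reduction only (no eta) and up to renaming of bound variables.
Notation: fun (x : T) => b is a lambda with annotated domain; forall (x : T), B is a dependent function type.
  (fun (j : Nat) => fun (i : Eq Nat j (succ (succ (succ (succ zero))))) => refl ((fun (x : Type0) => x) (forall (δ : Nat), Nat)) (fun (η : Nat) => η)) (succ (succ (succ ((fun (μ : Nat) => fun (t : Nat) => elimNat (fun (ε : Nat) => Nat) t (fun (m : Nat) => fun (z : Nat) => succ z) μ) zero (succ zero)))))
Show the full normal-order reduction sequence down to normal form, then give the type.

reduction (normal order):
  (fun (j : Nat) => fun (i : Eq Nat j (succ (succ (succ (succ zero))))) => refl ((fun (x : Type0) => x) (forall (δ : Nat), Nat)) (fun (η : Nat) => η)) (succ (succ (succ ((fun (μ : Nat) => fun (t : Nat) => elimNat (fun (ε : Nat) => Nat) t (fun (m : Nat) => fun (z : Nat) => succ z) μ) zero (succ zero)))))
  ~> fun (j : Eq Nat (succ (succ (succ ((fun (i : Nat) => fun (x : Nat) => elimNat (fun (δ : Nat) => Nat) x (fun (η : Nat) => fun (μ : Nat) => succ μ) i) zero (succ zero))))) (succ (succ (succ (succ zero))))) => refl ((fun (t : Type0) => t) (forall (ε : Nat), Nat)) (fun (m : Nat) => m)
  ~> fun (j : Eq Nat (succ (succ (succ ((fun (i : Nat) => elimNat (fun (x : Nat) => Nat) i (fun (δ : Nat) => fun (η : Nat) => succ η) zero) (succ zero))))) (succ (succ (succ (succ zero))))) => refl ((fun (μ : Type0) => μ) (forall (t : Nat), Nat)) (fun (ε : Nat) => ε)
  ~> fun (j : Eq Nat (succ (succ (succ (elimNat (fun (i : Nat) => Nat) (succ zero) (fun (x : Nat) => fun (δ : Nat) => succ δ) zero)))) (succ (succ (succ (succ zero))))) => refl ((fun (η : Type0) => η) (forall (μ : Nat), Nat)) (fun (t : Nat) => t)
  ~> fun (j : Eq Nat (succ (succ (succ (succ zero)))) (succ (succ (succ (succ zero))))) => refl ((fun (i : Type0) => i) (forall (x : Nat), Nat)) (fun (δ : Nat) => δ)
  ~> fun (j : Eq Nat (succ (succ (succ (succ zero)))) (succ (succ (succ (succ zero))))) => refl (forall (i : Nat), Nat) (fun (x : Nat) => x)
inferred type:
  forall (j : Eq Nat (succ (succ (succ (succ zero)))) (succ (succ (succ (succ zero))))), Eq (forall (i : Nat), Nat) (fun (x : Nat) => x) (fun (δ : Nat) => δ)


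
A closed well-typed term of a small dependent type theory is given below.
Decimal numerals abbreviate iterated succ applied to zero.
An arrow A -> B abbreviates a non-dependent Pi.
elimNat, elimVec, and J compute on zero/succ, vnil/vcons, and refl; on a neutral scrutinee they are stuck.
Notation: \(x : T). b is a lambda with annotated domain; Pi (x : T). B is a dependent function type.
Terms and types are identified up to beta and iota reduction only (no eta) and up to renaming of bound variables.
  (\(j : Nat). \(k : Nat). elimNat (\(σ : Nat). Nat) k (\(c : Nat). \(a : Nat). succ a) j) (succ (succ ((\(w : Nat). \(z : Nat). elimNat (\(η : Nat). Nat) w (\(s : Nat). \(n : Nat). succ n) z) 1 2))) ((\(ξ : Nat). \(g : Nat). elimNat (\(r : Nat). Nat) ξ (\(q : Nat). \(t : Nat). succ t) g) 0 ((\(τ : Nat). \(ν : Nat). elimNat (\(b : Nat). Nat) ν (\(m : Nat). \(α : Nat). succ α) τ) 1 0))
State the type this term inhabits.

inferred type:
  Nat


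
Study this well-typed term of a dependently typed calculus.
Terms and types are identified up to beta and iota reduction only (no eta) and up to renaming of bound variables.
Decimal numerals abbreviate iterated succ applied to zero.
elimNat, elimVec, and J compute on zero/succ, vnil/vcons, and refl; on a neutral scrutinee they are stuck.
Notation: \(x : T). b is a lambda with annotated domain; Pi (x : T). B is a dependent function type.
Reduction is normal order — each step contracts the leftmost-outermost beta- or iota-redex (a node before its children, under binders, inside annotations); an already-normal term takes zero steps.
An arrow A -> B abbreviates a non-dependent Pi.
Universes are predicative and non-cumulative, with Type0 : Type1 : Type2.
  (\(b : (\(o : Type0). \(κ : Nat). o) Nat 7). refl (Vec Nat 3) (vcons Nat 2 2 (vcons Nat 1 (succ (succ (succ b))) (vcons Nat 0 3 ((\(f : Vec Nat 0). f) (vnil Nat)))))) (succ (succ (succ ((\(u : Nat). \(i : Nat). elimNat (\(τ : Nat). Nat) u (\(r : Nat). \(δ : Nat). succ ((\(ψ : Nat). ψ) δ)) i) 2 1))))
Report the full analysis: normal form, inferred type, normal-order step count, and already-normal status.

resulting normal form:
  refl (Vec Nat 3) (vcons Nat 2 2 (vcons Nat 1 9 (vcons Nat 0 3 (vnil Nat))))
the term's type:
  Eq (Vec Nat 3) (vcons Nat 2 2 (vcons Nat 1 9 (vcons Nat 0 3 (vnil Nat)))) (vcons Nat 2 2 (vcons Nat 1 9 (vcons Nat 0 3 (vnil Nat))))
steps to reach normal form (normal order): 9
term was already normal: no
first redex: a beta-redex


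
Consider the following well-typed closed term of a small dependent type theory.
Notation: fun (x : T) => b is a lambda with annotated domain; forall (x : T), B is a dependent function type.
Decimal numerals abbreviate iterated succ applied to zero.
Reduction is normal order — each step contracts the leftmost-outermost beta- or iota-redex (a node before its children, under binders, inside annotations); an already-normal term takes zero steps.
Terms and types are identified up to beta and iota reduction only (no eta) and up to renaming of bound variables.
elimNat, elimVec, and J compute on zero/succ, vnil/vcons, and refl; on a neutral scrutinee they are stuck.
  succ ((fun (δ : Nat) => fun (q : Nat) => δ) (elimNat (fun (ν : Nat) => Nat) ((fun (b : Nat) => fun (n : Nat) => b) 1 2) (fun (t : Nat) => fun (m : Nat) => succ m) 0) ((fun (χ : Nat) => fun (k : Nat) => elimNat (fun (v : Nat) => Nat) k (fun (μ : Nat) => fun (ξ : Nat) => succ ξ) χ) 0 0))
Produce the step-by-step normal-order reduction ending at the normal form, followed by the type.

reduction (normal order):
  succ ((fun (δ : Nat) => fun (q : Nat) => δ) (elimNat (fun (ν : Nat) => Nat) ((fun (b : Nat) => fun (n : Nat) => b) 1 2) (fun (t : Nat) => fun (m : Nat) => succ m) 0) ((fun (χ : Nat) => fun (k : Nat) => elimNat (fun (v : Nat) => Nat) k (fun (μ : Nat) => fun (ξ : Nat) => succ ξ) χ) 0 0))
  ~> succ ((fun (δ : Nat) => elimNat (fun (q : Nat) => Nat) ((fun (ν : Nat) => fun (b : Nat) => ν) 1 2) (fun (n : Nat) => fun (t : Nat) => succ t) 0) ((fun (m : Nat) => fun (χ : Nat) => elimNat (fun (k : Nat) => Nat) χ (fun (v : Nat) => fun (μ : Nat) => succ μ) m) 0 0))
  ~> succ (elimNat (fun (δ : Nat) => Nat) ((fun (q : Nat) => fun (ν : Nat) => q) 1 2) (fun (b : Nat) => fun (n : Nat) => succ n) 0)
  ~> succ ((fun (δ : Nat) => fun (q : Nat) => δ) 1 2)
  ~> succ ((fun (δ : Nat) => 1) 2)
  ~> 2
type:
  Nat


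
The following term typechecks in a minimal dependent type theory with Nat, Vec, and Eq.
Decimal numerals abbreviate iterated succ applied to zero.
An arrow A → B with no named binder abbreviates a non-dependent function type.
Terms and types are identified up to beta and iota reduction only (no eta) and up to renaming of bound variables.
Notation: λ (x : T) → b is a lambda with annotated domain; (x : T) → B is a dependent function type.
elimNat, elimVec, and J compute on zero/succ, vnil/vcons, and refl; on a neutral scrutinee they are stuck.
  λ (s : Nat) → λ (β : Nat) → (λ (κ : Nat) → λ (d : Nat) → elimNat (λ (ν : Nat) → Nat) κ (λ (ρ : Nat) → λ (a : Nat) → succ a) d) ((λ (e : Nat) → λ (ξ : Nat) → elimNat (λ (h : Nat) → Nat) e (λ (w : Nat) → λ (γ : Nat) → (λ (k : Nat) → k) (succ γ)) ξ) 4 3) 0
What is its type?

type:
  Nat → Nat → Nat


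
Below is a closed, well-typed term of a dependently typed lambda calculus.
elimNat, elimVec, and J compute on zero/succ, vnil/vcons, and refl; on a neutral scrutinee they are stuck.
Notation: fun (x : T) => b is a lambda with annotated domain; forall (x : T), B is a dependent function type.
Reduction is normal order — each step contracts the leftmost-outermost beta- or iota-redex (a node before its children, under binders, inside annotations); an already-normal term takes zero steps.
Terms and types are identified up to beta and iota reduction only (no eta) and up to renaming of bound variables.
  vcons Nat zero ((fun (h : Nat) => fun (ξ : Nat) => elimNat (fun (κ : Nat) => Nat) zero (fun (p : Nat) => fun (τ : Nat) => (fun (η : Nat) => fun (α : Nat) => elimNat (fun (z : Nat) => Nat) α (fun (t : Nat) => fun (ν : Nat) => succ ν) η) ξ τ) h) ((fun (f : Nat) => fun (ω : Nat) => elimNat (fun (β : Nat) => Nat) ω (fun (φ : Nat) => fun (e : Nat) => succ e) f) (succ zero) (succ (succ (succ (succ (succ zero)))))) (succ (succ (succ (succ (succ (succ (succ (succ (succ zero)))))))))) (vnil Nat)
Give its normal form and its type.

normal form:
  vcons Nat zero (succ (succ (succ (succ (succ (succ (succ (succ (succ (succ (succ (succ (succ (succ (succ (succ (succ (succ (succ (succ (succ (succ (succ (succ (succ (succ (succ (succ (succ (succ (succ (succ (succ (succ (succ (succ (succ (succ (succ (succ (succ (succ (succ (succ (succ (succ (succ (succ (succ (succ (succ (succ (succ (succ zero)))))))))))))))))))))))))))))))))))))))))))))))))))))) (vnil Nat)
type:
  Vec Nat (succ zero)
observation: contracting a beta-redex first, the term normalizes in 57 steps.


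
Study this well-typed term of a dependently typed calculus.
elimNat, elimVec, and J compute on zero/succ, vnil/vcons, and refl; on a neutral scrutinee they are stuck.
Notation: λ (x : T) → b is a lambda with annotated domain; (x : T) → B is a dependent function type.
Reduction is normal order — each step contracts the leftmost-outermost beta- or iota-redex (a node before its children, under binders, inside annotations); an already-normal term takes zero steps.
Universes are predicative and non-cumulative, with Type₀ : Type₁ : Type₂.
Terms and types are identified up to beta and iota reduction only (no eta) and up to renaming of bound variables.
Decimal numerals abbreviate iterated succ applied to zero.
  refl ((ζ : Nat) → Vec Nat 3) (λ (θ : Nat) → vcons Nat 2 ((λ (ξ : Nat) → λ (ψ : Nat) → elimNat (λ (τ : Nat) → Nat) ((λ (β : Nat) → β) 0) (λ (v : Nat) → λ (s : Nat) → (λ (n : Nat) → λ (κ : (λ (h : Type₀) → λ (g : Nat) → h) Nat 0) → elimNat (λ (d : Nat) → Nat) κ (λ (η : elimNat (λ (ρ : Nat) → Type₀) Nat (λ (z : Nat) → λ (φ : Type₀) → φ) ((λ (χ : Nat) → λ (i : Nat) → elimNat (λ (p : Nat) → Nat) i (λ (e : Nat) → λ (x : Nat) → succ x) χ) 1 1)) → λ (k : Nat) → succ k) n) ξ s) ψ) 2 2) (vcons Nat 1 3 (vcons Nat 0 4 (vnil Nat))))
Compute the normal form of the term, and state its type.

normal form:
  refl ((ζ : Nat) → Vec Nat 3) (λ (θ : Nat) → vcons Nat 2 4 (vcons Nat 1 3 (vcons Nat 0 4 (vnil Nat))))
type:
  Eq ((ζ : Nat) → Vec Nat 3) (λ (θ : Nat) → vcons Nat 2 4 (vcons Nat 1 3 (vcons Nat 0 4 (vnil Nat)))) (λ (ξ : Nat) → vcons Nat 2 4 (vcons Nat 1 3 (vcons Nat 0 4 (vnil Nat))))
observation: reduction starts at a beta-redex, and 28 normal-order steps reach the normal form.


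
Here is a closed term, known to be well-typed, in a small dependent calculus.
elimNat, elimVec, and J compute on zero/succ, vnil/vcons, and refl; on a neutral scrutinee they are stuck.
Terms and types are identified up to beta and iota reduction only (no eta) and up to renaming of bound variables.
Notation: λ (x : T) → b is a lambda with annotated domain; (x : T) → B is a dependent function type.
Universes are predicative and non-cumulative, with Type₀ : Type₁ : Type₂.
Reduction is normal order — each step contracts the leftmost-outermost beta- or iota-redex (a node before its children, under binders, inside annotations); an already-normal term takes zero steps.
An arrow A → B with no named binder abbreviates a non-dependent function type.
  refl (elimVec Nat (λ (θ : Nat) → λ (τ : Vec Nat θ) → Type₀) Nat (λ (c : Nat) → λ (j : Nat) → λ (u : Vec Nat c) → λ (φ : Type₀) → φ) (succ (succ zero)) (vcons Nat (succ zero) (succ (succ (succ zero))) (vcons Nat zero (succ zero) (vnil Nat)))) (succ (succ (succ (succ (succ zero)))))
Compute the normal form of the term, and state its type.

reduced normal form:
  refl Nat (succ (succ (succ (succ (succ zero)))))
inferred type:
  Eq Nat (succ (succ (succ (succ (succ zero))))) (succ (succ (succ (succ (succ zero)))))


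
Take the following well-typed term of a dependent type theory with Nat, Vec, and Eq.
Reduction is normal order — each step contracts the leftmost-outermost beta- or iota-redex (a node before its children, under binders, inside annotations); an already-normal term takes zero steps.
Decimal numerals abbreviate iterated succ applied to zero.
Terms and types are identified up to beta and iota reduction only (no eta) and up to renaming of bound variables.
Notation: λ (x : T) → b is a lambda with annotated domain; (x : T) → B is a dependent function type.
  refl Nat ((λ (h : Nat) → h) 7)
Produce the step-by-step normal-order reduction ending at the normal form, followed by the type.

reduction (normal order):
  refl Nat ((λ (h : Nat) → h) 7)
  ~> refl Nat 7
the term's type:
  Eq Nat 7 7


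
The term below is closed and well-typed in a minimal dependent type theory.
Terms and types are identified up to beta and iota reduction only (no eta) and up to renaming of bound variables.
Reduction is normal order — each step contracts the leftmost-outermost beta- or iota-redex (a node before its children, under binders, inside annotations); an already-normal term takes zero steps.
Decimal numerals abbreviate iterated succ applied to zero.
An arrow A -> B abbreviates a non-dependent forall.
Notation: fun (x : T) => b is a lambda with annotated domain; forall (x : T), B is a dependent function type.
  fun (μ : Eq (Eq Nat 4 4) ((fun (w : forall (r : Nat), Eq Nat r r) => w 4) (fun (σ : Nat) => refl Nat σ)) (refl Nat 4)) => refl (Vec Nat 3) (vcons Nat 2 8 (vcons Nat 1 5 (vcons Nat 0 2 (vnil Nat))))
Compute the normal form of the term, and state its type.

normal form:
  fun (μ : Eq (Eq Nat 4 4) (refl Nat 4) (refl Nat 4)) => refl (Vec Nat 3) (vcons Nat 2 8 (vcons Nat 1 5 (vcons Nat 0 2 (vnil Nat))))
the term's type:
  Eq (Eq Nat 4 4) (refl Nat 4) (refl Nat 4) -> Eq (Vec Nat 3) (vcons Nat 2 8 (vcons Nat 1 5 (vcons Nat 0 2 (vnil Nat)))) (vcons Nat 2 8 (vcons Nat 1 5 (vcons Nat 0 2 (vnil Nat))))


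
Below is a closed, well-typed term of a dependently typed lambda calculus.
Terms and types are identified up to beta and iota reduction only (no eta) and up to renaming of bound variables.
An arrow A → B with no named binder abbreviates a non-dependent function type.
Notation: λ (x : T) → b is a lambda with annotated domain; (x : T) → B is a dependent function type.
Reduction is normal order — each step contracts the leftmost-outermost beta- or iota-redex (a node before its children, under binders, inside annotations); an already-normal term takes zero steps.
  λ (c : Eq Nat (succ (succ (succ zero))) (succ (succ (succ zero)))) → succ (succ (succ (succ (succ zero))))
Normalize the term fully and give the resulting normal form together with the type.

normal form:
  λ (c : Eq Nat (succ (succ (succ zero))) (succ (succ (succ zero)))) → succ (succ (succ (succ (succ zero))))
the term's type:
  Eq Nat (succ (succ (succ zero))) (succ (succ (succ zero))) → Nat


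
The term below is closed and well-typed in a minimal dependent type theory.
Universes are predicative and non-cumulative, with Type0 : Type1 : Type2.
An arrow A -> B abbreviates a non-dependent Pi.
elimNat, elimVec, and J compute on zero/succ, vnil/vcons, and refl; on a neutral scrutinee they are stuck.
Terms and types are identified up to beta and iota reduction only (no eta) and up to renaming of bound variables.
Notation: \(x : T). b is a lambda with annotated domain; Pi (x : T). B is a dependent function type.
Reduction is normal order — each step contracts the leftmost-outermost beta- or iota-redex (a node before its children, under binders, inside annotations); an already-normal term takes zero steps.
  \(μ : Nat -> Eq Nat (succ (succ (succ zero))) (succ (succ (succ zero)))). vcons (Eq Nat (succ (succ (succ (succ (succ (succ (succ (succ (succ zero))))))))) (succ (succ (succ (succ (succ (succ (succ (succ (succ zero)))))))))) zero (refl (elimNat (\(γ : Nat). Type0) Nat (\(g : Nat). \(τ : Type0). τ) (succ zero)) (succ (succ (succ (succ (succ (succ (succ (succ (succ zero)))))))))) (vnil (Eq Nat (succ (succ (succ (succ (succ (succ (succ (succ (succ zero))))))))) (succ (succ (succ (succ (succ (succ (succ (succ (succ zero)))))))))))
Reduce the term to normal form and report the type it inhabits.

normal form:
  \(μ : Nat -> Eq Nat (succ (succ (succ zero))) (succ (succ (succ zero)))). vcons (Eq Nat (succ (succ (succ (succ (succ (succ (succ (succ (succ zero))))))))) (succ (succ (succ (succ (succ (succ (succ (succ (succ zero)))))))))) zero (refl Nat (succ (succ (succ (succ (succ (succ (succ (succ (succ zero)))))))))) (vnil (Eq Nat (succ (succ (succ (succ (succ (succ (succ (succ (succ zero))))))))) (succ (succ (succ (succ (succ (succ (succ (succ (succ zero)))))))))))
inferred type:
  (Nat -> Eq Nat (succ (succ (succ zero))) (succ (succ (succ zero)))) -> Vec (Eq Nat (succ (succ (succ (succ (succ (succ (succ (succ (succ zero))))))))) (succ (succ (succ (succ (succ (succ (succ (succ (succ zero)))))))))) (succ zero)


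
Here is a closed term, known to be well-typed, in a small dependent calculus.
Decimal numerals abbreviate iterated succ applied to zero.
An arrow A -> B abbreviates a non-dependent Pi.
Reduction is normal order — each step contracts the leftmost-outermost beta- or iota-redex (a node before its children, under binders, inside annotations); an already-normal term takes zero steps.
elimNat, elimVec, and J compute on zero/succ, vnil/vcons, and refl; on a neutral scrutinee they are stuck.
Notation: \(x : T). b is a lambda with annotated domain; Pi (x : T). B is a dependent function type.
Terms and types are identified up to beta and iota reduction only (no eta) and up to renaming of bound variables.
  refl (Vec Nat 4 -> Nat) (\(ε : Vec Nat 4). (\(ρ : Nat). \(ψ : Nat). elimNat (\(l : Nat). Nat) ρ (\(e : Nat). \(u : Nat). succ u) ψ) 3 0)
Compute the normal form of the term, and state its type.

resulting normal form:
  refl (Vec Nat 4 -> Nat) (\(ε : Vec Nat 4). 3)
type:
  Eq (Vec Nat 4 -> Nat) (\(ε : Vec Nat 4). 3) (\(ρ : Vec Nat 4). 3)


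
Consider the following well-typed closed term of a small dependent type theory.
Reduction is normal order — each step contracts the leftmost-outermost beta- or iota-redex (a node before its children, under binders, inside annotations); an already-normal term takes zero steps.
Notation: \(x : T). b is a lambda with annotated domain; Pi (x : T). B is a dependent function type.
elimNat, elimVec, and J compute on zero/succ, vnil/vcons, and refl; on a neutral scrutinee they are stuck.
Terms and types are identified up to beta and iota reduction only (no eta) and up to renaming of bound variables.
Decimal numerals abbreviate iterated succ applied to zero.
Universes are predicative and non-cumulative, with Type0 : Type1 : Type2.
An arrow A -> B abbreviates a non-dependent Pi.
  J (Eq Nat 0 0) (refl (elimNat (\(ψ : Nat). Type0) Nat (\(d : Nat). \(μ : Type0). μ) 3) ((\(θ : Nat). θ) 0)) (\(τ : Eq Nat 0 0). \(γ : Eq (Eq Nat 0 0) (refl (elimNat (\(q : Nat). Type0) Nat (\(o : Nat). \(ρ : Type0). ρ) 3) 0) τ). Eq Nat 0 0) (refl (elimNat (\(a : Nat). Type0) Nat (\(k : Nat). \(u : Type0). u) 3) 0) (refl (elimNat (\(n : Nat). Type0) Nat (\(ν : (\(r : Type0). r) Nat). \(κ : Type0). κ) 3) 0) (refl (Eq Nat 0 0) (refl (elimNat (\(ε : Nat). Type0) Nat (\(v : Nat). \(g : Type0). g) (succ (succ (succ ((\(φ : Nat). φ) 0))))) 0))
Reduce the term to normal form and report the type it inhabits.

normal form:
  refl Nat 0
type:
  Eq Nat 0 0
observation: reduction starts at a J iota-redex, and 11 normal-order steps reach the normal form.


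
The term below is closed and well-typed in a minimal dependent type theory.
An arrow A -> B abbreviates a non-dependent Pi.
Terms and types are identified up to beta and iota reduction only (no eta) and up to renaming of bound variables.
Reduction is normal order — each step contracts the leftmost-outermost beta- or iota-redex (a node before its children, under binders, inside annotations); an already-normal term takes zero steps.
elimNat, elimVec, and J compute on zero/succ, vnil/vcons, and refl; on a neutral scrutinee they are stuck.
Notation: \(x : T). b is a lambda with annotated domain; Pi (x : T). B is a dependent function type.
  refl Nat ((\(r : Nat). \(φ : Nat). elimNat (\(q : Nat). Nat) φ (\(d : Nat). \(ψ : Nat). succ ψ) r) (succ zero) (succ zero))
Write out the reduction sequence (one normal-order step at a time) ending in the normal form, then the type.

normal-order reduction sequence:
  refl Nat ((\(r : Nat). \(φ : Nat). elimNat (\(q : Nat). Nat) φ (\(d : Nat). \(ψ : Nat). succ ψ) r) (succ zero) (succ zero))
  ~> refl Nat ((\(r : Nat). elimNat (\(φ : Nat). Nat) r (\(q : Nat). \(d : Nat). succ d) (succ zero)) (succ zero))
  ~> refl Nat (elimNat (\(r : Nat). Nat) (succ zero) (\(φ : Nat). \(q : Nat). succ q) (succ zero))
  ~> refl Nat ((\(r : Nat). \(φ : Nat). succ φ) zero (elimNat (\(q : Nat). Nat) (succ zero) (\(d : Nat). \(ψ : Nat). succ ψ) zero))
  ~> refl Nat ((\(r : Nat). succ r) (elimNat (\(φ : Nat). Nat) (succ zero) (\(q : Nat). \(d : Nat). succ d) zero))
  ~> refl Nat (succ (elimNat (\(r : Nat). Nat) (succ zero) (\(φ : Nat). \(q : Nat). succ q) zero))
  ~> refl Nat (succ (succ zero))
inferred type:
  Eq Nat (succ (succ zero)) (succ (succ zero))


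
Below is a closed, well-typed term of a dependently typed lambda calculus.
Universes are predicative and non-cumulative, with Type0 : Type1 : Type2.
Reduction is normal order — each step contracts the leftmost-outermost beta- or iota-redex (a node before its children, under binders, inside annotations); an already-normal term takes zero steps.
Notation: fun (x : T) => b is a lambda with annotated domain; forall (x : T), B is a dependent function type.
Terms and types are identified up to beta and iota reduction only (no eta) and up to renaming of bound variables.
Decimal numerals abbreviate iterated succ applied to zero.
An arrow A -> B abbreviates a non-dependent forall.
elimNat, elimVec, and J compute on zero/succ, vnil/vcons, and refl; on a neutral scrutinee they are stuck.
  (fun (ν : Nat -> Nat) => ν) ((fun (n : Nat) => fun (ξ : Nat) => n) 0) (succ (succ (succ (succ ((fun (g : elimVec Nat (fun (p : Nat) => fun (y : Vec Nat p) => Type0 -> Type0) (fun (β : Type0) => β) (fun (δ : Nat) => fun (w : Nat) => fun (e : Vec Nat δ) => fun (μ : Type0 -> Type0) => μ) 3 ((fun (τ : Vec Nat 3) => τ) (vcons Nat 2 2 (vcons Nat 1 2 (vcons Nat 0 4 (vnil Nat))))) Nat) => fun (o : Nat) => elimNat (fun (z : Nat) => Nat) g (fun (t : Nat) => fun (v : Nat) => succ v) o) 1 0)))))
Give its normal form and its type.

resulting normal form:
  0
the term's type:
  Nat


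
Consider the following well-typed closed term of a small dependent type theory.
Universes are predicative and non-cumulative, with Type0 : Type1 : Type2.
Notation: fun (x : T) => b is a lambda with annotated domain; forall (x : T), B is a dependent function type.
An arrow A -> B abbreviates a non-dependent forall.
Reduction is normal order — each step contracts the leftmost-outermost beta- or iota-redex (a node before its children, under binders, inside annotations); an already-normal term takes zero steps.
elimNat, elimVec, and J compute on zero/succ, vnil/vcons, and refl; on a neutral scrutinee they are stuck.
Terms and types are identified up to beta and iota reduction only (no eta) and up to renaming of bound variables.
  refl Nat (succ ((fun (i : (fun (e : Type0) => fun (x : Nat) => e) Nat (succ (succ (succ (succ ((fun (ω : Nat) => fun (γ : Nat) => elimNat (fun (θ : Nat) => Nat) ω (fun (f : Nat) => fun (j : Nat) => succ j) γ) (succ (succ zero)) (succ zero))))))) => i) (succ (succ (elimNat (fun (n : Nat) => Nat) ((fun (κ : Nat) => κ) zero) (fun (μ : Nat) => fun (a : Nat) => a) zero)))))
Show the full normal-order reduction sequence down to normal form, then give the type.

reduction (normal order):
  refl Nat (succ ((fun (i : (fun (e : Type0) => fun (x : Nat) => e) Nat (succ (succ (succ (succ ((fun (ω : Nat) => fun (γ : Nat) => elimNat (fun (θ : Nat) => Nat) ω (fun (f : Nat) => fun (j : Nat) => succ j) γ) (succ (succ zero)) (succ zero))))))) => i) (succ (succ (elimNat (fun (n : Nat) => Nat) ((fun (κ : Nat) => κ) zero) (fun (μ : Nat) => fun (a : Nat) => a) zero)))))
  ~> refl Nat (succ (succ (succ (elimNat (fun (i : Nat) => Nat) ((fun (e : Nat) => e) zero) (fun (x : Nat) => fun (ω : Nat) => ω) zero))))
  ~> refl Nat (succ (succ (succ ((fun (i : Nat) => i) zero))))
  ~> refl Nat (succ (succ (succ zero)))
type:
  Eq Nat (succ (succ (succ zero))) (succ (succ (succ zero)))
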